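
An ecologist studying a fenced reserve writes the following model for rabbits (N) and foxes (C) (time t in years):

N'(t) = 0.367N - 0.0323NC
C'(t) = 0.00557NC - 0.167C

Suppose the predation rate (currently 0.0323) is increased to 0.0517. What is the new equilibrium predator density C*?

C* ≈ 7.1

At the interior fixed point, setting dN/dt = 0 with N > 0 fixes C* = (prey growth rate)/(NC coefficient) — independent of the other coefficients.
With the change, C* = 0.367/0.0517 = 7.1; it falls from 11.4.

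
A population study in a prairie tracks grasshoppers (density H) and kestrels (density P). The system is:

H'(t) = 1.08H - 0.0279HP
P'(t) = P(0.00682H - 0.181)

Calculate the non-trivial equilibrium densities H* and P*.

Set dP/dt = 0 with P > 0: 0.00682H - 0.181 = 0, so H* = 0.181/0.00682 = 26.5.
Set dH/dt = 0 with H > 0: 1.08 - 0.0279P = 0, so P* = 1.08/0.0279 = 38.7.

H* ≈ 26.5, P* ≈ 38.7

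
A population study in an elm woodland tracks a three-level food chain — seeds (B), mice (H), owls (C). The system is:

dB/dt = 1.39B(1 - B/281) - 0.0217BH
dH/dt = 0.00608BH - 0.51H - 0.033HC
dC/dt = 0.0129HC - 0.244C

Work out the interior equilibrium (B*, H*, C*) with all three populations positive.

From dC/dt = 0: 0.0129H* = 0.244, so H* = 18.9.
From dB/dt = 0: 1.39(1 - B*/281) = 0.0217·18.9, giving B* = 281·(1 - 0.295) = 198.
From dH/dt = 0: 0.00608·198 - 0.51 = 0.033C*, so C* = 0.694/0.033 = 21.

B* ≈ 198, H* ≈ 18.9, C* ≈ 21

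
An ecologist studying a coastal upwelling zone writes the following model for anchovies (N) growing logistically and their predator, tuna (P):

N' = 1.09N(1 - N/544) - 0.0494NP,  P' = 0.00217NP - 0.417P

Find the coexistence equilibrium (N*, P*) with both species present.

N* ≈ 192, P* ≈ 14.3

From dP/dt = 0 with P > 0: 0.00217N* = 0.417, so N* = 192.
Substitute into dN/dt = 0: 1.09(1 - 192/544) = 0.0494P*.
The bracket is 0.647, giving P* = 0.705/0.0494 = 14.3.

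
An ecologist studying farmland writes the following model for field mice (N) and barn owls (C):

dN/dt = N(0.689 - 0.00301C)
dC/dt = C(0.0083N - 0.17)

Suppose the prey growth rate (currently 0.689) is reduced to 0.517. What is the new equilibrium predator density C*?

C* ≈ 172

At the interior fixed point, setting dN/dt = 0 with N > 0 fixes C* = (prey growth rate)/(NC coefficient) — independent of the other coefficients.
With the change, C* = 0.517/0.00301 = 172; it falls from 229.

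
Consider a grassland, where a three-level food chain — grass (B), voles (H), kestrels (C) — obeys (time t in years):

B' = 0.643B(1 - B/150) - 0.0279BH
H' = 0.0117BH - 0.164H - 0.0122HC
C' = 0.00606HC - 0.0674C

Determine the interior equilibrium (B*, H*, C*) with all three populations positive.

From dC/dt = 0: 0.00606H* = 0.0674, so H* = 11.1.
From dB/dt = 0: 0.643(1 - B*/150) = 0.0279·11.1, giving B* = 150·(1 - 0.483) = 77.6.
From dH/dt = 0: 0.0117·77.6 - 0.164 = 0.0122C*, so C* = 0.744/0.0122 = 61.

B* ≈ 77.6, H* ≈ 11.1, C* ≈ 61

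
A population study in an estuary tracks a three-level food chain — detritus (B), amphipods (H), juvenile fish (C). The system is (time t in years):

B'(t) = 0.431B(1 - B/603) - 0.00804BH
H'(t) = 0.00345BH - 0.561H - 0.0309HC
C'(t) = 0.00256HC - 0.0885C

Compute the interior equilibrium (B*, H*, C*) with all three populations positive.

From dC/dt = 0: 0.00256H* = 0.0885, so H* = 34.6.
From dB/dt = 0: 0.431(1 - B*/603) = 0.00804·34.6, giving B* = 603·(1 - 0.645) = 214.
From dH/dt = 0: 0.00345·214 - 0.561 = 0.0309C*, so C* = 0.178/0.0309 = 5.75.

B* ≈ 214, H* ≈ 34.6, C* ≈ 5.75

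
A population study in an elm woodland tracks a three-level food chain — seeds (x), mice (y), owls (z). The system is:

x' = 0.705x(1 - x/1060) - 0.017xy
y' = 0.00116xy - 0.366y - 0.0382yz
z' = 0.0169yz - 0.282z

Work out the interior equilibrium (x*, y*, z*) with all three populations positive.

From dz/dt = 0: 0.0169y* = 0.282, so y* = 16.7.
From dx/dt = 0: 0.705(1 - x*/1060) = 0.017·16.7, giving x* = 1060·(1 - 0.402) = 633.
From dy/dt = 0: 0.00116·633 - 0.366 = 0.0382z*, so z* = 0.369/0.0382 = 9.66.

x* ≈ 633, y* ≈ 16.7, z* ≈ 9.66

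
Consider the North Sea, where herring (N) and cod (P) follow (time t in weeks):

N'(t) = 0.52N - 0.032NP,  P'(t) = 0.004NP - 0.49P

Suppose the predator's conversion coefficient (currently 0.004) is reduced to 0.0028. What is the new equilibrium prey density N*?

At the interior fixed point, setting dP/dt = 0 with P > 0 fixes N* = (predator death rate)/(NP coefficient) — independent of the other coefficients.
With the change, N* = 0.49/0.0028 = 175; it rises from 122.

N* ≈ 175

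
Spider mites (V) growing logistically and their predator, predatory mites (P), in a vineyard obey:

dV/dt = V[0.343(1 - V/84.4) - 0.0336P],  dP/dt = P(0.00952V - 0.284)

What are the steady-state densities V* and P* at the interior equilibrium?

V* ≈ 29.8, P* ≈ 6.6

From dP/dt = 0 with P > 0: 0.00952V* = 0.284, so V* = 29.8.
Substitute into dV/dt = 0: 0.343(1 - 29.8/84.4) = 0.0336P*.
The bracket is 0.647, giving P* = 0.222/0.0336 = 6.6.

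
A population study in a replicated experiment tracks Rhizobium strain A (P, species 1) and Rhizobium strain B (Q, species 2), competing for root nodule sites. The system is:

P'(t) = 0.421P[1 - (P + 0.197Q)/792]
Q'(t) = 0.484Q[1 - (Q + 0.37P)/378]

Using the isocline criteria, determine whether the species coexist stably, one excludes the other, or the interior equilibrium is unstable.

stable coexistence

Compare the nullcline intercepts: K1/α12 = 792/0.197 = 4020 > K2 = 378; K2/α21 = 378/0.37 = 1020 > K1 = 792.
Since both inequalities hold, each species can invade when rare, so the interior equilibrium is stable.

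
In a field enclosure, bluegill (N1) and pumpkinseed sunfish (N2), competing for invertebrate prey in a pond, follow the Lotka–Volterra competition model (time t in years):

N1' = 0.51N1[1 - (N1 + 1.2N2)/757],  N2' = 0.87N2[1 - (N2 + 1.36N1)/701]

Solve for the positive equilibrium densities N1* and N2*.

N1* ≈ 133, N2* ≈ 520

Setting both brackets to zero gives the nullclines N1 + 1.2N2 = 757 and 1.36N1 + N2 = 701.
Substituting N2 = 701 - 1.36N1 into the first: N1(1 - 1.2·1.36) = 757 - 1.2·701.
So N1* = -84.2/-0.632 = 133, and then N2* = 701 - 1.36·133 = 520.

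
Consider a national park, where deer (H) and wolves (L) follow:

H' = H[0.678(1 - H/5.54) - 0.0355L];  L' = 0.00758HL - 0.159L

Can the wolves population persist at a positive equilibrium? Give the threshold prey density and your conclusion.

Threshold H = 21; K < 21, so no, the predator goes extinct.

The predator equation gives dL/dt > 0 only when H > 0.159/0.00758 = 21.
Without the predator, H → K = 5.54. Since 5.54 < 21, the predator cannot invade.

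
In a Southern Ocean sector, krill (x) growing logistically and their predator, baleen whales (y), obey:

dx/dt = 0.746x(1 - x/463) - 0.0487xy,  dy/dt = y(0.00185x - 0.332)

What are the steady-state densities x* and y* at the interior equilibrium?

x* ≈ 179, y* ≈ 9.38

From dy/dt = 0 with y > 0: 0.00185x* = 0.332, so x* = 179.
Substitute into dx/dt = 0: 0.746(1 - 179/463) = 0.0487y*.
The bracket is 0.612, giving y* = 0.457/0.0487 = 9.38.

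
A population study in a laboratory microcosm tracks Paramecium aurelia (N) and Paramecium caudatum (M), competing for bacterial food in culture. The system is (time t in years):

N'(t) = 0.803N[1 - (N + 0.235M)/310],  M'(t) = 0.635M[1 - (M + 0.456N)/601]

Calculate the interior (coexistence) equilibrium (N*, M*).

Setting both brackets to zero gives the nullclines N + 0.235M = 310 and 0.456N + M = 601.
Substituting M = 601 - 0.456N into the first: N(1 - 0.235·0.456) = 310 - 0.235·601.
So N* = 169/0.893 = 189, and then M* = 601 - 0.456·189 = 515.

N* ≈ 189, M* ≈ 515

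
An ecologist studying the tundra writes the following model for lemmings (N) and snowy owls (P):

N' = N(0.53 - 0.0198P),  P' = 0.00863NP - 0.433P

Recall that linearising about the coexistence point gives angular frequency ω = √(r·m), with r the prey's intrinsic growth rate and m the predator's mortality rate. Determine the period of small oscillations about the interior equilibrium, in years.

T ≈ 13.1 years

Here r = 0.53 and m = 0.433, so r·m = 0.229.
ω = √0.229 = 0.479 per year, hence T = 2π/ω ≈ 13.1 years.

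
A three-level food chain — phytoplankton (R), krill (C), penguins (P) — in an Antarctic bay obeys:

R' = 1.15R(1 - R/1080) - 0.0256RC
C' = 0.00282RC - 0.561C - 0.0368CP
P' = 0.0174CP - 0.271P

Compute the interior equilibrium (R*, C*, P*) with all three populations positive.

From dP/dt = 0: 0.0174C* = 0.271, so C* = 15.6.
From dR/dt = 0: 1.15(1 - R*/1080) = 0.0256·15.6, giving R* = 1080·(1 - 0.347) = 706.
From dC/dt = 0: 0.00282·706 - 0.561 = 0.0368P*, so P* = 1.43/0.0368 = 38.8.

R* ≈ 706, C* ≈ 15.6, P* ≈ 38.8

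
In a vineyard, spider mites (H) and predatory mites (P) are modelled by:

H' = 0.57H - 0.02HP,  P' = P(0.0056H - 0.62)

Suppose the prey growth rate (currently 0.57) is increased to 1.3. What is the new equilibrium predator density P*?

P* ≈ 65

At the interior fixed point, setting dH/dt = 0 with H > 0 fixes P* = (prey growth rate)/(HP coefficient) — independent of the other coefficients.
With the change, P* = 1.3/0.02 = 65; it rises from 28.5.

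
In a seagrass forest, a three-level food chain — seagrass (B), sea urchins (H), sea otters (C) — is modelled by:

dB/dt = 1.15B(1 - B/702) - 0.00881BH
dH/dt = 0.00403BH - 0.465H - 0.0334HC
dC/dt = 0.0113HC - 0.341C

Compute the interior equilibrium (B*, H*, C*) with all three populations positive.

From dC/dt = 0: 0.0113H* = 0.341, so H* = 30.2.
From dB/dt = 0: 1.15(1 - B*/702) = 0.00881·30.2, giving B* = 702·(1 - 0.231) = 540.
From dH/dt = 0: 0.00403·540 - 0.465 = 0.0334C*, so C* = 1.71/0.0334 = 51.2.

B* ≈ 540, H* ≈ 30.2, C* ≈ 51.2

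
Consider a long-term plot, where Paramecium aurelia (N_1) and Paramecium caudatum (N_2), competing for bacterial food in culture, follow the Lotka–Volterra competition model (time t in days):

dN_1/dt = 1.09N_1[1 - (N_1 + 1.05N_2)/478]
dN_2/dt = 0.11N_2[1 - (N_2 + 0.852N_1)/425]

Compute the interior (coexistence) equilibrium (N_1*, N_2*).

N_1* ≈ 301, N_2* ≈ 168

Setting both brackets to zero gives the nullclines N_1 + 1.05N_2 = 478 and 0.852N_1 + N_2 = 425.
Substituting N_2 = 425 - 0.852N_1 into the first: N_1(1 - 1.05·0.852) = 478 - 1.05·425.
So N_1* = 31.8/0.105 = 301, and then N_2* = 425 - 0.852·301 = 168.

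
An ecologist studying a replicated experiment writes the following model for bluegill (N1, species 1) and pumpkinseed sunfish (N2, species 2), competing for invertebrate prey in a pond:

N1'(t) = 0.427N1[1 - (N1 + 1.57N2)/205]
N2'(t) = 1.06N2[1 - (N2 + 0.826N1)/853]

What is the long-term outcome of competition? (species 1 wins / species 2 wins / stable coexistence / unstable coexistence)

species 2 excludes species 1

Compare the nullcline intercepts: K1/α12 = 205/1.57 = 131 < K2 = 853; K2/α21 = 853/0.826 = 1030 > K1 = 205.
Since the inequalities point opposite ways, species 2 can invade but species 1 cannot.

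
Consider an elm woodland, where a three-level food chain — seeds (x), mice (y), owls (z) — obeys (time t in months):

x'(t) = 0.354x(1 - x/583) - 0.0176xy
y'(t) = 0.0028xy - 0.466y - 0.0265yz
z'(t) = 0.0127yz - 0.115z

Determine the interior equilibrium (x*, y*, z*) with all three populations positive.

x* ≈ 321, y* ≈ 9.06, z* ≈ 16.3

From dz/dt = 0: 0.0127y* = 0.115, so y* = 9.06.
From dx/dt = 0: 0.354(1 - x*/583) = 0.0176·9.06, giving x* = 583·(1 - 0.45) = 321.
From dy/dt = 0: 0.0028·321 - 0.466 = 0.0265z*, so z* = 0.431/0.0265 = 16.3.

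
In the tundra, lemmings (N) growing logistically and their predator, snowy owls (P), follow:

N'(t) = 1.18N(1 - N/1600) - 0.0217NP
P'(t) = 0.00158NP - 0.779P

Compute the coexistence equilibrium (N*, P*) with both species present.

N* ≈ 493, P* ≈ 37.6

From dP/dt = 0 with P > 0: 0.00158N* = 0.779, so N* = 493.
Substitute into dN/dt = 0: 1.18(1 - 493/1600) = 0.0217P*.
The bracket is 0.692, giving P* = 0.816/0.0217 = 37.6.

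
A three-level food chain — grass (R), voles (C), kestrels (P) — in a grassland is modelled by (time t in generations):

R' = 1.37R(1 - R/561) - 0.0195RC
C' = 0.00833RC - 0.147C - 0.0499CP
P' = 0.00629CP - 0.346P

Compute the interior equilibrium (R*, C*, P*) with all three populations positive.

R* ≈ 122, C* ≈ 55, P* ≈ 17.4

From dP/dt = 0: 0.00629C* = 0.346, so C* = 55.
From dR/dt = 0: 1.37(1 - R*/561) = 0.0195·55, giving R* = 561·(1 - 0.783) = 122.
From dC/dt = 0: 0.00833·122 - 0.147 = 0.0499P*, so P* = 0.867/0.0499 = 17.4.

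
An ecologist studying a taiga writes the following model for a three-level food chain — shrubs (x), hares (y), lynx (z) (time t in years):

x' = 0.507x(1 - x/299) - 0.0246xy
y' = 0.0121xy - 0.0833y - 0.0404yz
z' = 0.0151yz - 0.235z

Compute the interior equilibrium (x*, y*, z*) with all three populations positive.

x* ≈ 73.2, y* ≈ 15.6, z* ≈ 19.9

From dz/dt = 0: 0.0151y* = 0.235, so y* = 15.6.
From dx/dt = 0: 0.507(1 - x*/299) = 0.0246·15.6, giving x* = 299·(1 - 0.755) = 73.2.
From dy/dt = 0: 0.0121·73.2 - 0.0833 = 0.0404z*, so z* = 0.803/0.0404 = 19.9.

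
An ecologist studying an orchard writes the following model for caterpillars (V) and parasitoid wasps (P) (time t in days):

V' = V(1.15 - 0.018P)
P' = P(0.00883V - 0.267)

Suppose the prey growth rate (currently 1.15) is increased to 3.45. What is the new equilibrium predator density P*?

P* ≈ 192

At the interior fixed point, setting dV/dt = 0 with V > 0 fixes P* = (prey growth rate)/(VP coefficient) — independent of the other coefficients.
With the change, P* = 3.45/0.018 = 192; it rises from 63.9.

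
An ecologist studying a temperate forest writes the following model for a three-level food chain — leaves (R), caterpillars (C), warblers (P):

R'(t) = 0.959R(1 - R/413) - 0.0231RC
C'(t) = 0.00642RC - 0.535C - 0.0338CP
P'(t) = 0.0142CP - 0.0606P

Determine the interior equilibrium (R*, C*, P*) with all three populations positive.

From dP/dt = 0: 0.0142C* = 0.0606, so C* = 4.27.
From dR/dt = 0: 0.959(1 - R*/413) = 0.0231·4.27, giving R* = 413·(1 - 0.103) = 371.
From dC/dt = 0: 0.00642·371 - 0.535 = 0.0338P*, so P* = 1.84/0.0338 = 54.6.

R* ≈ 371, C* ≈ 4.27, P* ≈ 54.6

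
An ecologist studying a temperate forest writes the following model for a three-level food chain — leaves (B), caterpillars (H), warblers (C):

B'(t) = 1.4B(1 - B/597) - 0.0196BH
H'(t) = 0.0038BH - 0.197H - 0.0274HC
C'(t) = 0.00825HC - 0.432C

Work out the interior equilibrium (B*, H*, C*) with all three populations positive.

From dC/dt = 0: 0.00825H* = 0.432, so H* = 52.4.
From dB/dt = 0: 1.4(1 - B*/597) = 0.0196·52.4, giving B* = 597·(1 - 0.733) = 159.
From dH/dt = 0: 0.0038·159 - 0.197 = 0.0274C*, so C* = 0.409/0.0274 = 14.9.

B* ≈ 159, H* ≈ 52.4, C* ≈ 14.9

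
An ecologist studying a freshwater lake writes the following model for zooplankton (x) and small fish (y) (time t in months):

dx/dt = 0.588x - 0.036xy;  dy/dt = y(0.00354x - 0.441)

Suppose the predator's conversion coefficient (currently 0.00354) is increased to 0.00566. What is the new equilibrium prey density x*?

x* ≈ 77.9

At the interior fixed point, setting dy/dt = 0 with y > 0 fixes x* = (predator death rate)/(xy coefficient) — independent of the other coefficients.
With the change, x* = 0.441/0.00566 = 77.9; it falls from 125.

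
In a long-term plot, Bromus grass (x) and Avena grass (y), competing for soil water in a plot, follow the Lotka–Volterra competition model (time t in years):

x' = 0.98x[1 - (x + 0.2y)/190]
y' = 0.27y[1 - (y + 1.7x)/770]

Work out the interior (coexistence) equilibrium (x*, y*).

x* ≈ 54.5, y* ≈ 677

Setting both brackets to zero gives the nullclines x + 0.2y = 190 and 1.7x + y = 770.
Substituting y = 770 - 1.7x into the first: x(1 - 0.2·1.7) = 190 - 0.2·770.
So x* = 36/0.66 = 54.5, and then y* = 770 - 1.7·54.5 = 677.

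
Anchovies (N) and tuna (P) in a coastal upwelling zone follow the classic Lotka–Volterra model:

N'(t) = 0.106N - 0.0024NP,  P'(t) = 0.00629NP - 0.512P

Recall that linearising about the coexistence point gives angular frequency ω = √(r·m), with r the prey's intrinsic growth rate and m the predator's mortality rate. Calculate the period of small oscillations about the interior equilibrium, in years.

T ≈ 27 years

Here r = 0.106 and m = 0.512, so r·m = 0.0543.
ω = √0.0543 = 0.233 per year, hence T = 2π/ω ≈ 27 years.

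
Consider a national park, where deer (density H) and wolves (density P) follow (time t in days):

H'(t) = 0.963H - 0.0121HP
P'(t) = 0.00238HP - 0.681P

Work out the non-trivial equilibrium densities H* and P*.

Set dP/dt = 0 with P > 0: 0.00238H - 0.681 = 0, so H* = 0.681/0.00238 = 286.
Set dH/dt = 0 with H > 0: 0.963 - 0.0121P = 0, so P* = 0.963/0.0121 = 79.6.

H* ≈ 286, P* ≈ 79.6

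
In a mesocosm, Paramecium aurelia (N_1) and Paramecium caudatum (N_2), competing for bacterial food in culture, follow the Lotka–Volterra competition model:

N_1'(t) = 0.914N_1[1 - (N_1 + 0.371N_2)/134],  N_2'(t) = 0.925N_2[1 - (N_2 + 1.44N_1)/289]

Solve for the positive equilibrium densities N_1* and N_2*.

Setting both brackets to zero gives the nullclines N_1 + 0.371N_2 = 134 and 1.44N_1 + N_2 = 289.
Substituting N_2 = 289 - 1.44N_1 into the first: N_1(1 - 0.371·1.44) = 134 - 0.371·289.
So N_1* = 26.8/0.466 = 57.5, and then N_2* = 289 - 1.44·57.5 = 206.

N_1* ≈ 57.5, N_2* ≈ 206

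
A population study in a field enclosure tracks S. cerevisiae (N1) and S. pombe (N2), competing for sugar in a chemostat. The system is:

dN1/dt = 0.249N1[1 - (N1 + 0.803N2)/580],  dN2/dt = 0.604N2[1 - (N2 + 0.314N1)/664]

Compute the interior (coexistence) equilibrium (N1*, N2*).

N1* ≈ 62.6, N2* ≈ 644

Setting both brackets to zero gives the nullclines N1 + 0.803N2 = 580 and 0.314N1 + N2 = 664.
Substituting N2 = 664 - 0.314N1 into the first: N1(1 - 0.803·0.314) = 580 - 0.803·664.
So N1* = 46.8/0.748 = 62.6, and then N2* = 664 - 0.314·62.6 = 644.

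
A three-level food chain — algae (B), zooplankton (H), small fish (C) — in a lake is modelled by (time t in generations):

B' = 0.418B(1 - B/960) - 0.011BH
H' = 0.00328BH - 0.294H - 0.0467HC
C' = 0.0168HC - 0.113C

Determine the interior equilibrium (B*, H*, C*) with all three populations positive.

B* ≈ 790, H* ≈ 6.73, C* ≈ 49.2

From dC/dt = 0: 0.0168H* = 0.113, so H* = 6.73.
From dB/dt = 0: 0.418(1 - B*/960) = 0.011·6.73, giving B* = 960·(1 - 0.177) = 790.
From dH/dt = 0: 0.00328·790 - 0.294 = 0.0467C*, so C* = 2.3/0.0467 = 49.2.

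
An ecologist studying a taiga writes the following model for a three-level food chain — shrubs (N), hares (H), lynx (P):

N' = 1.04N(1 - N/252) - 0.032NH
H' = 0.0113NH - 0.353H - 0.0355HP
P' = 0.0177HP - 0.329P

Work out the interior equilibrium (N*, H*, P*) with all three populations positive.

From dP/dt = 0: 0.0177H* = 0.329, so H* = 18.6.
From dN/dt = 0: 1.04(1 - N*/252) = 0.032·18.6, giving N* = 252·(1 - 0.572) = 108.
From dH/dt = 0: 0.0113·108 - 0.353 = 0.0355P*, so P* = 0.866/0.0355 = 24.4.

N* ≈ 108, H* ≈ 18.6, P* ≈ 24.4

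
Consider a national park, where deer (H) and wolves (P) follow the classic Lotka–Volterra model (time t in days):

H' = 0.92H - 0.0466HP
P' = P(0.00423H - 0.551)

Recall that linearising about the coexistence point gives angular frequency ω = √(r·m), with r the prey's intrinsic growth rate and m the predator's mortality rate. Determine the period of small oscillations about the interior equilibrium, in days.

Here r = 0.92 and m = 0.551, so r·m = 0.507.
ω = √0.507 = 0.712 per day, hence T = 2π/ω ≈ 8.82 days.

T ≈ 8.82 days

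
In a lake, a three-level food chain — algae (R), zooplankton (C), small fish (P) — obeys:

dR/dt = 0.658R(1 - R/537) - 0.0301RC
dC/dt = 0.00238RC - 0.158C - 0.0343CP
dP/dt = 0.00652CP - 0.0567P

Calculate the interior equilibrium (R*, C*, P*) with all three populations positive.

R* ≈ 323, C* ≈ 8.7, P* ≈ 17.8

From dP/dt = 0: 0.00652C* = 0.0567, so C* = 8.7.
From dR/dt = 0: 0.658(1 - R*/537) = 0.0301·8.7, giving R* = 537·(1 - 0.398) = 323.
From dC/dt = 0: 0.00238·323 - 0.158 = 0.0343P*, so P* = 0.612/0.0343 = 17.8.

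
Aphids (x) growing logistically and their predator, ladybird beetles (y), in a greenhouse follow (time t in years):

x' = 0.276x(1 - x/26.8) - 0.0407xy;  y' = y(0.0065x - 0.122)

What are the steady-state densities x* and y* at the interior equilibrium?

From dy/dt = 0 with y > 0: 0.0065x* = 0.122, so x* = 18.8.
Substitute into dx/dt = 0: 0.276(1 - 18.8/26.8) = 0.0407y*.
The bracket is 0.3, giving y* = 0.0827/0.0407 = 2.03.

x* ≈ 18.8, y* ≈ 2.03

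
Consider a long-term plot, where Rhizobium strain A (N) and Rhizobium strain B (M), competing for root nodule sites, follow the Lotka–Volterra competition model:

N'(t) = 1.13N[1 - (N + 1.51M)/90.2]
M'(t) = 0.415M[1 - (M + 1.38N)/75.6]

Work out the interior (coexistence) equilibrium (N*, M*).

N* ≈ 22.1, M* ≈ 45.1

Setting both brackets to zero gives the nullclines N + 1.51M = 90.2 and 1.38N + M = 75.6.
Substituting M = 75.6 - 1.38N into the first: N(1 - 1.51·1.38) = 90.2 - 1.51·75.6.
So N* = -24/-1.08 = 22.1, and then M* = 75.6 - 1.38·22.1 = 45.1.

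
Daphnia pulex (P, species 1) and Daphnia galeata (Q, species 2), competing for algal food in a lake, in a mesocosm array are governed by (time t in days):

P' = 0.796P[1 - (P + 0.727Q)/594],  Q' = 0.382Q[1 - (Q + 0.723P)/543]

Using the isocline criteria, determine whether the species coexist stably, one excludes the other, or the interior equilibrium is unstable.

Compare the nullcline intercepts: K1/α12 = 594/0.727 = 817 > K2 = 543; K2/α21 = 543/0.723 = 751 > K1 = 594.
Since both inequalities hold, each species can invade when rare, so the interior equilibrium is stable.

stable coexistence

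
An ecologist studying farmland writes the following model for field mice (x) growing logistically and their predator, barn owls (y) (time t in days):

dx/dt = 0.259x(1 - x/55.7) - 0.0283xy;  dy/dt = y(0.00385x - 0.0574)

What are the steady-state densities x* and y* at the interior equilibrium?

From dy/dt = 0 with y > 0: 0.00385x* = 0.0574, so x* = 14.9.
Substitute into dx/dt = 0: 0.259(1 - 14.9/55.7) = 0.0283y*.
The bracket is 0.732, giving y* = 0.19/0.0283 = 6.7.

x* ≈ 14.9, y* ≈ 6.7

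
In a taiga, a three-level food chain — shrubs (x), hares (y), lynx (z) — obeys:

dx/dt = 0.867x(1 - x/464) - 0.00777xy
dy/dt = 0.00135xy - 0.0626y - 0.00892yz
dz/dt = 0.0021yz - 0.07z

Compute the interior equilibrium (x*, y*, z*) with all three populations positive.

x* ≈ 325, y* ≈ 33.3, z* ≈ 42.2

From dz/dt = 0: 0.0021y* = 0.07, so y* = 33.3.
From dx/dt = 0: 0.867(1 - x*/464) = 0.00777·33.3, giving x* = 464·(1 - 0.299) = 325.
From dy/dt = 0: 0.00135·325 - 0.0626 = 0.00892z*, so z* = 0.377/0.00892 = 42.2.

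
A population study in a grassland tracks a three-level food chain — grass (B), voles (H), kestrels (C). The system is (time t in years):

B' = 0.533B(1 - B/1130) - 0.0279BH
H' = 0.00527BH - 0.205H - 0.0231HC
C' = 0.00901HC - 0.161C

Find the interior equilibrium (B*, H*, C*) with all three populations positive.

B* ≈ 73, H* ≈ 17.9, C* ≈ 7.79

From dC/dt = 0: 0.00901H* = 0.161, so H* = 17.9.
From dB/dt = 0: 0.533(1 - B*/1130) = 0.0279·17.9, giving B* = 1130·(1 - 0.935) = 73.
From dH/dt = 0: 0.00527·73 - 0.205 = 0.0231C*, so C* = 0.18/0.0231 = 7.79.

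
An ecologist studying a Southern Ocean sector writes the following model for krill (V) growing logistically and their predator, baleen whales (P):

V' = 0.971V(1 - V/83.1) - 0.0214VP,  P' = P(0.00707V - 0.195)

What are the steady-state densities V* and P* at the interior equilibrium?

V* ≈ 27.6, P* ≈ 30.3

From dP/dt = 0 with P > 0: 0.00707V* = 0.195, so V* = 27.6.
Substitute into dV/dt = 0: 0.971(1 - 27.6/83.1) = 0.0214P*.
The bracket is 0.668, giving P* = 0.649/0.0214 = 30.3.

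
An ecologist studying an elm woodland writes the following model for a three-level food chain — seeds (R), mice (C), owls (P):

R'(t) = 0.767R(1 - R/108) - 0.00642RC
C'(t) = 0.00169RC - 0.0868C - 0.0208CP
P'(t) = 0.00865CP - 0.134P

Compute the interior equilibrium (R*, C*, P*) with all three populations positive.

From dP/dt = 0: 0.00865C* = 0.134, so C* = 15.5.
From dR/dt = 0: 0.767(1 - R*/108) = 0.00642·15.5, giving R* = 108·(1 - 0.13) = 94.
From dC/dt = 0: 0.00169·94 - 0.0868 = 0.0208P*, so P* = 0.0721/0.0208 = 3.46.

R* ≈ 94, C* ≈ 15.5, P* ≈ 3.46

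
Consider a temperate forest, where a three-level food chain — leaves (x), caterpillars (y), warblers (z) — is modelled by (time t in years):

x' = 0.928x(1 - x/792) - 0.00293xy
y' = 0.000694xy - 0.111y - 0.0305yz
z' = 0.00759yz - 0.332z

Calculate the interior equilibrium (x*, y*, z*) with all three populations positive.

From dz/dt = 0: 0.00759y* = 0.332, so y* = 43.7.
From dx/dt = 0: 0.928(1 - x*/792) = 0.00293·43.7, giving x* = 792·(1 - 0.138) = 683.
From dy/dt = 0: 0.000694·683 - 0.111 = 0.0305z*, so z* = 0.363/0.0305 = 11.9.

x* ≈ 683, y* ≈ 43.7, z* ≈ 11.9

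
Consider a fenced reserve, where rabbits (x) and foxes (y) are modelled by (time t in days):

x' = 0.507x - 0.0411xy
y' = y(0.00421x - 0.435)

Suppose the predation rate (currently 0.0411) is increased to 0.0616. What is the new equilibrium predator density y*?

At the interior fixed point, setting dx/dt = 0 with x > 0 fixes y* = (prey growth rate)/(xy coefficient) — independent of the other coefficients.
With the change, y* = 0.507/0.0616 = 8.23; it falls from 12.3.

y* ≈ 8.23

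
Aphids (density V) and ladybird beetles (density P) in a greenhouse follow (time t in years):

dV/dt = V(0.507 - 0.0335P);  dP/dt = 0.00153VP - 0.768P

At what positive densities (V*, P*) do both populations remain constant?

V* ≈ 502, P* ≈ 15.1

Set dP/dt = 0 with P > 0: 0.00153V - 0.768 = 0, so V* = 0.768/0.00153 = 502.
Set dV/dt = 0 with V > 0: 0.507 - 0.0335P = 0, so P* = 0.507/0.0335 = 15.1.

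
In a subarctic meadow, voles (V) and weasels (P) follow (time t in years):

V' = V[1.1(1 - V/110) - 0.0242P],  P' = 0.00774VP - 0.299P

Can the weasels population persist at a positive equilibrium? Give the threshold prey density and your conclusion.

The predator equation gives dP/dt > 0 only when V > 0.299/0.00774 = 38.6.
Without the predator, V → K = 110. Since 110 > 38.6, the predator can invade and persist.

Threshold V = 38.6; K > 38.6, so yes, the predator persists.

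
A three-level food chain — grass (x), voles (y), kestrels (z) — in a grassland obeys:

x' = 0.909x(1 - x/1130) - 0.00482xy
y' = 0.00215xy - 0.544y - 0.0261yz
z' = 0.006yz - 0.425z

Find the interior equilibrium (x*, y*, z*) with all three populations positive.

From dz/dt = 0: 0.006y* = 0.425, so y* = 70.8.
From dx/dt = 0: 0.909(1 - x*/1130) = 0.00482·70.8, giving x* = 1130·(1 - 0.376) = 706.
From dy/dt = 0: 0.00215·706 - 0.544 = 0.0261z*, so z* = 0.973/0.0261 = 37.3.

x* ≈ 706, y* ≈ 70.8, z* ≈ 37.3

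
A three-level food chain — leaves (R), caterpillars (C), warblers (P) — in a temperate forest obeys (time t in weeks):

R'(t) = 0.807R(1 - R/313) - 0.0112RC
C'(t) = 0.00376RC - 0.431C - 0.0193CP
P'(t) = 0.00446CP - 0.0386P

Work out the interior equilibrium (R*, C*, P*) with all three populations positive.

From dP/dt = 0: 0.00446C* = 0.0386, so C* = 8.65.
From dR/dt = 0: 0.807(1 - R*/313) = 0.0112·8.65, giving R* = 313·(1 - 0.12) = 275.
From dC/dt = 0: 0.00376·275 - 0.431 = 0.0193P*, so P* = 0.605/0.0193 = 31.3.

R* ≈ 275, C* ≈ 8.65, P* ≈ 31.3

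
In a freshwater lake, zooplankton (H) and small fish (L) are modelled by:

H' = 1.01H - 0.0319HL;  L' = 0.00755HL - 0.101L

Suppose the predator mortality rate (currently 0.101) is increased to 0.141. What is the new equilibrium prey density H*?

At the interior fixed point, setting dL/dt = 0 with L > 0 fixes H* = (predator death rate)/(HL coefficient) — independent of the other coefficients.
With the change, H* = 0.141/0.00755 = 18.7; it rises from 13.4.

H* ≈ 18.7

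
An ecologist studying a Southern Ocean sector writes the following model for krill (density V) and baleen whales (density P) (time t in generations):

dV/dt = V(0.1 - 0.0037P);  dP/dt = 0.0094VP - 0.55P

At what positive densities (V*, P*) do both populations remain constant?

Set dP/dt = 0 with P > 0: 0.0094V - 0.55 = 0, so V* = 0.55/0.0094 = 58.5.
Set dV/dt = 0 with V > 0: 0.1 - 0.0037P = 0, so P* = 0.1/0.0037 = 27.

V* ≈ 58.5, P* ≈ 27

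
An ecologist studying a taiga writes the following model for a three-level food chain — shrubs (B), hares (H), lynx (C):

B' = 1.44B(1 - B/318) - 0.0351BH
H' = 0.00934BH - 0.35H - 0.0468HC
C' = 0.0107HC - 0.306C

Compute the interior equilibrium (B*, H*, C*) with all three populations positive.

B* ≈ 96.3, H* ≈ 28.6, C* ≈ 11.7

From dC/dt = 0: 0.0107H* = 0.306, so H* = 28.6.
From dB/dt = 0: 1.44(1 - B*/318) = 0.0351·28.6, giving B* = 318·(1 - 0.697) = 96.3.
From dH/dt = 0: 0.00934·96.3 - 0.35 = 0.0468C*, so C* = 0.55/0.0468 = 11.7.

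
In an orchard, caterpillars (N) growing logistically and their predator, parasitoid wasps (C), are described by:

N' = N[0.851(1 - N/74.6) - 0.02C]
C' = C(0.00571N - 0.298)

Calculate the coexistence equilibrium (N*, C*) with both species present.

From dC/dt = 0 with C > 0: 0.00571N* = 0.298, so N* = 52.2.
Substitute into dN/dt = 0: 0.851(1 - 52.2/74.6) = 0.02C*.
The bracket is 0.3, giving C* = 0.256/0.02 = 12.8.

N* ≈ 52.2, C* ≈ 12.8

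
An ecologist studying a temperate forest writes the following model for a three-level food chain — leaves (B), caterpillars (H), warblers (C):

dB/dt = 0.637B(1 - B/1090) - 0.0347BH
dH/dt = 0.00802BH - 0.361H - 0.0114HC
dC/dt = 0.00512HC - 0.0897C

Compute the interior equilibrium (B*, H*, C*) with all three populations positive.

B* ≈ 49.7, H* ≈ 17.5, C* ≈ 3.33

From dC/dt = 0: 0.00512H* = 0.0897, so H* = 17.5.
From dB/dt = 0: 0.637(1 - B*/1090) = 0.0347·17.5, giving B* = 1090·(1 - 0.954) = 49.7.
From dH/dt = 0: 0.00802·49.7 - 0.361 = 0.0114C*, so C* = 0.038/0.0114 = 3.33.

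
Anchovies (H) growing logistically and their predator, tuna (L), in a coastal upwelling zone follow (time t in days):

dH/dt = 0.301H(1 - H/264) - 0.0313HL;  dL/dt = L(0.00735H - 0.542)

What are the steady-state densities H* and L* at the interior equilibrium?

H* ≈ 73.7, L* ≈ 6.93

From dL/dt = 0 with L > 0: 0.00735H* = 0.542, so H* = 73.7.
Substitute into dH/dt = 0: 0.301(1 - 73.7/264) = 0.0313L*.
The bracket is 0.721, giving L* = 0.217/0.0313 = 6.93.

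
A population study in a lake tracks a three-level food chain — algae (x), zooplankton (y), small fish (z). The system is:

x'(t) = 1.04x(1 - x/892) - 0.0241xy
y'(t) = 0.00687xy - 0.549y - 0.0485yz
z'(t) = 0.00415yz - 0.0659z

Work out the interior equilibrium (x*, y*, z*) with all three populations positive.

From dz/dt = 0: 0.00415y* = 0.0659, so y* = 15.9.
From dx/dt = 0: 1.04(1 - x*/892) = 0.0241·15.9, giving x* = 892·(1 - 0.368) = 564.
From dy/dt = 0: 0.00687·564 - 0.549 = 0.0485z*, so z* = 3.32/0.0485 = 68.5.

x* ≈ 564, y* ≈ 15.9, z* ≈ 68.5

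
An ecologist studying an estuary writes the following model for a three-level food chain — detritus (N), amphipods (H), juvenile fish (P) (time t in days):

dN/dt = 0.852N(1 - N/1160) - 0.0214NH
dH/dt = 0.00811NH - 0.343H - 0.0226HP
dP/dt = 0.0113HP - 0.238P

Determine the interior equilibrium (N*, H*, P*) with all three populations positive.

N* ≈ 546, H* ≈ 21.1, P* ≈ 181

From dP/dt = 0: 0.0113H* = 0.238, so H* = 21.1.
From dN/dt = 0: 0.852(1 - N*/1160) = 0.0214·21.1, giving N* = 1160·(1 - 0.529) = 546.
From dH/dt = 0: 0.00811·546 - 0.343 = 0.0226P*, so P* = 4.09/0.0226 = 181.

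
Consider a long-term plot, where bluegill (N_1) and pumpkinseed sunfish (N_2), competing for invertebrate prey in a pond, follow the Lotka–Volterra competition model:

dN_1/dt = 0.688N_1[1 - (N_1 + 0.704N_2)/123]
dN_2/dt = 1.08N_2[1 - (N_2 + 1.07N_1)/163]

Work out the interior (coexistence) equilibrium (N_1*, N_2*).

Setting both brackets to zero gives the nullclines N_1 + 0.704N_2 = 123 and 1.07N_1 + N_2 = 163.
Substituting N_2 = 163 - 1.07N_1 into the first: N_1(1 - 0.704·1.07) = 123 - 0.704·163.
So N_1* = 8.25/0.247 = 33.4, and then N_2* = 163 - 1.07·33.4 = 127.

N_1* ≈ 33.4, N_2* ≈ 127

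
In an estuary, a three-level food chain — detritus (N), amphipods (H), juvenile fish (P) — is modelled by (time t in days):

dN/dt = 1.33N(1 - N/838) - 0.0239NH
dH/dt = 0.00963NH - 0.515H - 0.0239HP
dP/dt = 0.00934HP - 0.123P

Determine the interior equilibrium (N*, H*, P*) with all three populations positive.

N* ≈ 640, H* ≈ 13.2, P* ≈ 236

From dP/dt = 0: 0.00934H* = 0.123, so H* = 13.2.
From dN/dt = 0: 1.33(1 - N*/838) = 0.0239·13.2, giving N* = 838·(1 - 0.237) = 640.
From dH/dt = 0: 0.00963·640 - 0.515 = 0.0239P*, so P* = 5.65/0.0239 = 236.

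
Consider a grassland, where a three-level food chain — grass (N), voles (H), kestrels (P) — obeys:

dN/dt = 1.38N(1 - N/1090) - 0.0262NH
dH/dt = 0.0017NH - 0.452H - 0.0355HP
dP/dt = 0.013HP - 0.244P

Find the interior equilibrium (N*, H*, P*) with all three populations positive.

From dP/dt = 0: 0.013H* = 0.244, so H* = 18.8.
From dN/dt = 0: 1.38(1 - N*/1090) = 0.0262·18.8, giving N* = 1090·(1 - 0.356) = 702.
From dH/dt = 0: 0.0017·702 - 0.452 = 0.0355P*, so P* = 0.741/0.0355 = 20.9.

N* ≈ 702, H* ≈ 18.8, P* ≈ 20.9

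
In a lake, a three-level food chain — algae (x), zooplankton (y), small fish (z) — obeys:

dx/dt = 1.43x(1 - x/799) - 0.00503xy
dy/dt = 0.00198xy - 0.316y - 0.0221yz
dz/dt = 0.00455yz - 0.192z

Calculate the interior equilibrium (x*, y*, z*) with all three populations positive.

From dz/dt = 0: 0.00455y* = 0.192, so y* = 42.2.
From dx/dt = 0: 1.43(1 - x*/799) = 0.00503·42.2, giving x* = 799·(1 - 0.148) = 680.
From dy/dt = 0: 0.00198·680 - 0.316 = 0.0221z*, so z* = 1.03/0.0221 = 46.7.

x* ≈ 680, y* ≈ 42.2, z* ≈ 46.7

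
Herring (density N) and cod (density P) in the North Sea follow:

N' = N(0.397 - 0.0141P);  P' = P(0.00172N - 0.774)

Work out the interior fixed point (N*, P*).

N* ≈ 450, P* ≈ 28.2

Set dP/dt = 0 with P > 0: 0.00172N - 0.774 = 0, so N* = 0.774/0.00172 = 450.
Set dN/dt = 0 with N > 0: 0.397 - 0.0141P = 0, so P* = 0.397/0.0141 = 28.2.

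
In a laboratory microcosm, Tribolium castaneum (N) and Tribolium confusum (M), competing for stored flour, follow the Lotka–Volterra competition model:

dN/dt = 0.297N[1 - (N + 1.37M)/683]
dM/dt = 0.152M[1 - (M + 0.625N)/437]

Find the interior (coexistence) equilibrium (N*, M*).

N* ≈ 587, M* ≈ 70.4

Setting both brackets to zero gives the nullclines N + 1.37M = 683 and 0.625N + M = 437.
Substituting M = 437 - 0.625N into the first: N(1 - 1.37·0.625) = 683 - 1.37·437.
So N* = 84.3/0.144 = 587, and then M* = 437 - 0.625·587 = 70.4.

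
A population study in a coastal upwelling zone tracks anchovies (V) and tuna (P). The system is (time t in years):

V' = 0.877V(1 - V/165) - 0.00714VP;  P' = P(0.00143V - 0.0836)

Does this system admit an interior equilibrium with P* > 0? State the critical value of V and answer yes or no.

Threshold V = 58.5; K > 58.5, so yes, the predator persists.

The predator equation gives dP/dt > 0 only when V > 0.0836/0.00143 = 58.5.
Without the predator, V → K = 165. Since 165 > 58.5, the predator can invade and persist.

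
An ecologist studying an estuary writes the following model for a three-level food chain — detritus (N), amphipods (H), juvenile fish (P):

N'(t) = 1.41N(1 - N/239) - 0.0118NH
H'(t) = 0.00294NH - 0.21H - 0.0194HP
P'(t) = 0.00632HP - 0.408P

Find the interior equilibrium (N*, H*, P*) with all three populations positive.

N* ≈ 110, H* ≈ 64.6, P* ≈ 5.83

From dP/dt = 0: 0.00632H* = 0.408, so H* = 64.6.
From dN/dt = 0: 1.41(1 - N*/239) = 0.0118·64.6, giving N* = 239·(1 - 0.54) = 110.
From dH/dt = 0: 0.00294·110 - 0.21 = 0.0194P*, so P* = 0.113/0.0194 = 5.83.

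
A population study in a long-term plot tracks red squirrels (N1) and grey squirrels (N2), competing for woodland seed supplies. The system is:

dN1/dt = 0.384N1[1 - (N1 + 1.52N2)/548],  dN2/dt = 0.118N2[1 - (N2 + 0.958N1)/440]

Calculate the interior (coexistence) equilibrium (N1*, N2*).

Setting both brackets to zero gives the nullclines N1 + 1.52N2 = 548 and 0.958N1 + N2 = 440.
Substituting N2 = 440 - 0.958N1 into the first: N1(1 - 1.52·0.958) = 548 - 1.52·440.
So N1* = -121/-0.456 = 265, and then N2* = 440 - 0.958·265 = 186.

N1* ≈ 265, N2* ≈ 186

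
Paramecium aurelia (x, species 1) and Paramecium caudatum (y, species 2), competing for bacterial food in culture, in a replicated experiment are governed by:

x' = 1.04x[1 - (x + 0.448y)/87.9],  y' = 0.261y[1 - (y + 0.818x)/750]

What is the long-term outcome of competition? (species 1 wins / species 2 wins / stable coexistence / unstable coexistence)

species 2 excludes species 1

Compare the nullcline intercepts: K1/α12 = 87.9/0.448 = 196 < K2 = 750; K2/α21 = 750/0.818 = 917 > K1 = 87.9.
Since the inequalities point opposite ways, species 2 can invade but species 1 cannot.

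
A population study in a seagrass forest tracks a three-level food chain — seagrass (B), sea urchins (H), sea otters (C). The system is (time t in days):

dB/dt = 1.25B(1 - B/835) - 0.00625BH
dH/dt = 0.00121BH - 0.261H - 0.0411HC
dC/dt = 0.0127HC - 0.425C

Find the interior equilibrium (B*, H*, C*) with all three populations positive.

B* ≈ 695, H* ≈ 33.5, C* ≈ 14.1

From dC/dt = 0: 0.0127H* = 0.425, so H* = 33.5.
From dB/dt = 0: 1.25(1 - B*/835) = 0.00625·33.5, giving B* = 835·(1 - 0.167) = 695.
From dH/dt = 0: 0.00121·695 - 0.261 = 0.0411C*, so C* = 0.58/0.0411 = 14.1.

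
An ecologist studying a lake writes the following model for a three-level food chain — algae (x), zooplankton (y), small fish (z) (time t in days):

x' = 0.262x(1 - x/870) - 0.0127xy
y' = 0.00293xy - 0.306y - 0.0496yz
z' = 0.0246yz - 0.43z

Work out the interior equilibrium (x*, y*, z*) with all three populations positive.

From dz/dt = 0: 0.0246y* = 0.43, so y* = 17.5.
From dx/dt = 0: 0.262(1 - x*/870) = 0.0127·17.5, giving x* = 870·(1 - 0.847) = 133.
From dy/dt = 0: 0.00293·133 - 0.306 = 0.0496z*, so z* = 0.0833/0.0496 = 1.68.

x* ≈ 133, y* ≈ 17.5, z* ≈ 1.68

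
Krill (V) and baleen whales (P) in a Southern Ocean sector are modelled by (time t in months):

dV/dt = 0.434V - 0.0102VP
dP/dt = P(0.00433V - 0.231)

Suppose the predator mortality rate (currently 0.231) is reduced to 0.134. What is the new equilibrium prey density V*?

At the interior fixed point, setting dP/dt = 0 with P > 0 fixes V* = (predator death rate)/(VP coefficient) — independent of the other coefficients.
With the change, V* = 0.134/0.00433 = 30.9; it falls from 53.3.

V* ≈ 30.9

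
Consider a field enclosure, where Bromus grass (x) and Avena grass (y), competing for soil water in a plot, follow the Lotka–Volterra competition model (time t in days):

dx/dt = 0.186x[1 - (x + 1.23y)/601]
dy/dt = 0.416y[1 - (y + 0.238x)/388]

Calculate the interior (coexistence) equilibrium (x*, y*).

x* ≈ 175, y* ≈ 346

Setting both brackets to zero gives the nullclines x + 1.23y = 601 and 0.238x + y = 388.
Substituting y = 388 - 0.238x into the first: x(1 - 1.23·0.238) = 601 - 1.23·388.
So x* = 124/0.707 = 175, and then y* = 388 - 0.238·175 = 346.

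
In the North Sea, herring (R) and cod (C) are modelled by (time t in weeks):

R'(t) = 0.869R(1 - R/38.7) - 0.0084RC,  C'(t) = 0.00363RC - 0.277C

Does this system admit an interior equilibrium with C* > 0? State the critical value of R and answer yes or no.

Threshold R = 76.3; K < 76.3, so no, the predator goes extinct.

The predator equation gives dC/dt > 0 only when R > 0.277/0.00363 = 76.3.
Without the predator, R → K = 38.7. Since 38.7 < 76.3, the predator cannot invade.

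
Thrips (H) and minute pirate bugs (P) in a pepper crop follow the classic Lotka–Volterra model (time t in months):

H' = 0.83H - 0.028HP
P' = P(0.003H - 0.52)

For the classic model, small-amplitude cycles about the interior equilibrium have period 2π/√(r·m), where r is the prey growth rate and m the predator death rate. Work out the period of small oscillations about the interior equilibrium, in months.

T ≈ 9.56 months

Here r = 0.83 and m = 0.52, so r·m = 0.432.
ω = √0.432 = 0.657 per month, hence T = 2π/ω ≈ 9.56 months.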